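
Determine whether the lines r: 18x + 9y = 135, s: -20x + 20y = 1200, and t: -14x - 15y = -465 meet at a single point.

Intersecting r and s: solving the 2×2 system gives (x, y) = (-15, 45).
Substitute into t: (-14)(-15) + (-15)(45) = -465.
This equals -465, so (-15, 45) lies on all three lines and they are concurrent.

Yes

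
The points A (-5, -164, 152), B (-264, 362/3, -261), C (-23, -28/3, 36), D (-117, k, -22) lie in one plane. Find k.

-48

Coplanarity ⇔ det[AB; AC; AD] = 0.
Expanding, this is linear in k: (-22610)k + (-1085280) = 0.
So k = -48.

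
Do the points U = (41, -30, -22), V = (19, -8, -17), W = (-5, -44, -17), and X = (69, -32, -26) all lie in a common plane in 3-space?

With U as base: UV = (-22, 22, 5), UW = (-46, -14, 5), UX = (28, -2, -4).
UW × UX = (66, -44, 484).
UV · (UW × UX) = 0.
The scalar triple product vanishes, so the four points are coplanar.

Yes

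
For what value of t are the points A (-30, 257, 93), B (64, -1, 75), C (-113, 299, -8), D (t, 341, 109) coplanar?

-54

The points are coplanar iff AB · (AC × AD) = 0.
Expanding, this is linear in t: (26814)t + (1447956) = 0.
So t = -54.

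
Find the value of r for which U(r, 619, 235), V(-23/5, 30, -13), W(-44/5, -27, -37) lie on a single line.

194/5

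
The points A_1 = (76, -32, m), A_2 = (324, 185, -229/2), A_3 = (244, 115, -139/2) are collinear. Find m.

25

Collinearity requires A_1A_2 × A_1A_3 = 0; each component is linear in m.
The x-component gives (-70)m + (1750) = 0, so m = 25.
The remaining components then also vanish.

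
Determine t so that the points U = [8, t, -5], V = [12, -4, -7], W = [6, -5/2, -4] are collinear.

Direction VW = (-6, 3/2, 3). From the x-coordinate of U, the parameter along the line is τ = (8 − 12)/(-6) = 2/3.
Then t = (-4) + 2/3·(3/2) = -3.

-3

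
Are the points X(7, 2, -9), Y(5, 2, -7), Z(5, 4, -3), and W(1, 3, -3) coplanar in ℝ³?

The four points are coplanar iff the 3×3 determinant with rows XY, XZ, XW is zero.
Rows: (-2, 0, 2), (-2, 2, 6), (-6, 1, 6).
Expanding along the first row: (-2)(6) − (0)(24) + (2)(10) = 8.
Nonzero ⇒ not coplanar.

No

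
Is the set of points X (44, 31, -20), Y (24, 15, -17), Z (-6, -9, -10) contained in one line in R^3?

No

XY = (-20, -16, 3), XZ = (-50, -40, 10).
XY × XZ = (-40, 50, 0).
The cross product is nonzero, so the points do not lie on one line.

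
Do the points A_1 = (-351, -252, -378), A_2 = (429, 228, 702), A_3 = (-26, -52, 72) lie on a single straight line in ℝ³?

Yes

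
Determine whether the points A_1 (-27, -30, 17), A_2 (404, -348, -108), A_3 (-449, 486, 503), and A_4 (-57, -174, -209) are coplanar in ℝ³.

No

A normal to the plane through A_1, A_2, A_3 is n = A_1A_2 × A_1A_3 = (-90048, -156716, 88200).
The plane has equation n·P = 8632176. For A_4: n·A_4 = 13967520.
13967520 ≠ 8632176, so A_4 is off the plane.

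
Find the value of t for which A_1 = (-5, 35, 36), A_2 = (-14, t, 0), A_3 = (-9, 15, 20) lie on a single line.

-10

Collinearity requires A_1A_2 × A_1A_3 = 0; each component is linear in t.
The x-component gives (-16)t + (-160) = 0, so t = -10.
The remaining components then also vanish.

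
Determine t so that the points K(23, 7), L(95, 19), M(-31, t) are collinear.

Collinearity: (M − K) must be parallel to (L − K) = (72, 12).
Cross-multiplying the components: (t − 7)·(72) = (-54)·(12).
Solving gives t = -2.

-2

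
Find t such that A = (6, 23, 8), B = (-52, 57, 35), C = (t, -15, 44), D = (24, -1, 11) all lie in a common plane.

2

The points are coplanar iff AB · (AC × AD) = 0.
Expanding, this is linear in t: (-750)t + (1500) = 0.
So t = 2.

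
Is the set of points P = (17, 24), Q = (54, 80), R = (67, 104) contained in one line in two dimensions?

PQ = (37, 56), PR = (50, 80).
det[PQ; PR] = (37)(80) − (56)(50) = 160.
The determinant is nonzero, so they are not collinear.

No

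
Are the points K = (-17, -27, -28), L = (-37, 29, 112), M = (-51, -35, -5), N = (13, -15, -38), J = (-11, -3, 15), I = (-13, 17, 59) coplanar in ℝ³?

The plane through K, L, M has normal n = KL × KM = (2408, -4300, 2064) and equation n·P = 17372.
Checking the remaining points: n·N = 17372, n·J = 17372, n·I = 17372.
All equal 17372, so all 6 points lie in one plane.

Yes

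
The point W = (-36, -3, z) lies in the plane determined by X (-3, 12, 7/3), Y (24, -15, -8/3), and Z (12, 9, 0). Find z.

A normal to the plane is n = XY × XZ = (48, -12, 324).
W lies in the plane iff n · XW = 0.
This gives (324)z + (-2160) = 0, so z = 20/3.

20/3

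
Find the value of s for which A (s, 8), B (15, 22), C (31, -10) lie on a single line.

22

The three points are collinear iff det[AB; AC] = 0.
This determinant is linear in s: (32)s + (-704) = 0, so s = 22.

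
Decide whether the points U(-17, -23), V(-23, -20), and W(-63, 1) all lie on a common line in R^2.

UV = (-6, 3), UW = (-46, 24).
Twice the signed area of △UVW is (-6)(24) − (3)(-46) = -6.
The area is nonzero, so the three points are not collinear.

No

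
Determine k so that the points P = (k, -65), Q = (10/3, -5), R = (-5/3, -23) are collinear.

Collinearity: (P − Q) must be parallel to (R − Q) = (-5, -18).
Cross-multiplying the components: (k − 10/3)·(-18) = (-60)·(-5).
Solving gives k = -40/3.

-40/3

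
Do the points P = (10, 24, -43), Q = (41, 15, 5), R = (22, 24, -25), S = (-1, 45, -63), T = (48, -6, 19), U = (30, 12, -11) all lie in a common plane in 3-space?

Yes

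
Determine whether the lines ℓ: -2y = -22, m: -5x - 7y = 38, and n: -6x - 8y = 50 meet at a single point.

Yes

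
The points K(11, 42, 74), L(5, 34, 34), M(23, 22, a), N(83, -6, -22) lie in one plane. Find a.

Coplanarity ⇔ det[KL; KM; KN] = 0.
Expanding, this is linear in a: (-864)a + (8640) = 0.
So a = 10.

10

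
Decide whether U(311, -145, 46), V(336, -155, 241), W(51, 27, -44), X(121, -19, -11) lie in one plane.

Yes

With U as base: UV = (25, -10, 195), UW = (-260, 172, -90), UX = (-190, 126, -57).
UW × UX = (1536, 2280, -80).
UV · (UW × UX) = 0.
The scalar triple product vanishes, so the four points are coplanar.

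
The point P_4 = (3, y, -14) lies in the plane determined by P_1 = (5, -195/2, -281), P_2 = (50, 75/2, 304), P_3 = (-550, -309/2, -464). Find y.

-73/2

A normal to the plane is n = P_1P_2 × P_1P_3 = (8640, -316440, 72360).
P_4 lies in the plane iff n · P_1P_4 = 0.
This gives (-316440)y + (-11550060) = 0, so y = -73/2.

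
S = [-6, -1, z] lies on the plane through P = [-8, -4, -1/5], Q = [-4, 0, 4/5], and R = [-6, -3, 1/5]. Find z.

2/5

The plane through P, Q, R has equation (3/5)x + (2/5)y − 4z = -28/5.
Substituting S: (-4)z + (-4) = -28/5, so z = 2/5.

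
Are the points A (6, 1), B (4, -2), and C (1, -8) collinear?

No

AB = (-2, -3), AC = (-5, -9).
If collinear, AC would be a scalar multiple of AB. But (-2)·(-9) ≠ (-3)·(-5) (difference 3), so they are not parallel; the points are not collinear.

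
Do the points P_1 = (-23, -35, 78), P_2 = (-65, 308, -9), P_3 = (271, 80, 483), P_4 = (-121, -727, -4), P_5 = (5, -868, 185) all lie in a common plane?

Yes

The plane through P_1, P_2, P_3 has normal n = P_1P_2 × P_1P_3 = (148920, -8568, -105672) and equation n·P = -11367696.
Checking the remaining points: n·P_4 = -11367696, n·P_5 = -11367696.
All equal -11367696, so all 5 points lie in one plane.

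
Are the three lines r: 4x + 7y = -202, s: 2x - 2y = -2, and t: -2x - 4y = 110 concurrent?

The three lines meet at one point iff the augmented coefficient matrix [aᵢ bᵢ cᵢ] has rank < 3, i.e. its determinant vanishes.
Here the determinant is 0.
It vanishes, so the lines are concurrent at (-19, -18).

Yes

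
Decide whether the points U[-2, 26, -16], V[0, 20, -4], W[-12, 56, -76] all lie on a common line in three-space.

UV = (2, -6, 12), UW = (-10, 30, -60).
UV × UW = (0, 0, 0).
The cross product vanishes, so the three points are collinear.

Yes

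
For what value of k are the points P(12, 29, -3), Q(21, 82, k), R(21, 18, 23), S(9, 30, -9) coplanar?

-41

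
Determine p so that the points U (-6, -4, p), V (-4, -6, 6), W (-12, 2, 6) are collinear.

6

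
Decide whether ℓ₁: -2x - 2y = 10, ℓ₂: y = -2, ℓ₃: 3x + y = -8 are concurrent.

Lines aᵢx + bᵢy = cᵢ with pairwise distinct directions are concurrent exactly when det[aᵢ bᵢ cᵢ] = 0.
Here the determinant is -6.
Nonzero, so no common point exists.

No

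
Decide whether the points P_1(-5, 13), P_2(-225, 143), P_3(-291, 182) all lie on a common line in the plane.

P_1P_2 = (-220, 130), P_1P_3 = (-286, 169).
det[P_1P_2; P_1P_3] = (-220)(169) − (130)(-286) = 0.
The determinant is zero, so the points are collinear.

Yes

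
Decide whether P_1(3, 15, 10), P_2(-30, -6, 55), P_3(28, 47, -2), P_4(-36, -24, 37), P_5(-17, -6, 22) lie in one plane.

No

The plane through P_1, P_2, P_3 has normal n = P_1P_2 × P_1P_3 = (-1188, 729, -531) and equation n·P = 2061.
Checking the remaining points: n·P_4 = 5625, n·P_5 = 4140.
Since n·P_4 = 5625 ≠ 2061, P_4 is off the plane and the points are not all coplanar.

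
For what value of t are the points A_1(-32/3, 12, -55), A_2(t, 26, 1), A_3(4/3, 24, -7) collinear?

Collinearity requires A_1A_2 × A_1A_3 = 0; each component is linear in t.
The y-component gives (-48)t + (160) = 0, so t = 10/3.
The remaining components then also vanish.

10/3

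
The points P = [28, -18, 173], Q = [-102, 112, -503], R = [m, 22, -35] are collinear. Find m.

-12

Collinearity requires PQ × PR = 0; each component is linear in m.
The y-component gives (-676)m + (-8112) = 0, so m = -12.
The remaining components then also vanish.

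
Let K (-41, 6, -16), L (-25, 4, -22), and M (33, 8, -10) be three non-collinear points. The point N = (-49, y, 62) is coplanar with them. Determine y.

32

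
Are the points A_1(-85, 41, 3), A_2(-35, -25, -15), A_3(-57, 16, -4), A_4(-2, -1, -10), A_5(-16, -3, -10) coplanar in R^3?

No

The plane through A_1, A_2, A_3 has normal n = A_1A_2 × A_1A_3 = (12, -154, 598) and equation n·P = -5540.
Checking the remaining points: n·A_4 = -5850, n·A_5 = -5710.
Since n·A_4 = -5850 ≠ -5540, A_4 is off the plane and the points are not all coplanar.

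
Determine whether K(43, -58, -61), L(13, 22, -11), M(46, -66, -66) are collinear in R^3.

KL = (-30, 80, 50), KM = (3, -8, -5).
Each component of KM is -1/10 times the corresponding component of KL, so KM = -1/10·KL and the points are collinear.

Yes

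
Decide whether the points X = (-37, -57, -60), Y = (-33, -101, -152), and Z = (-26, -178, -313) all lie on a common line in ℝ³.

Yes

XY = (4, -44, -92), XZ = (11, -121, -253).
XY × XZ = (0, 0, 0).
The cross product vanishes, so the three points are collinear.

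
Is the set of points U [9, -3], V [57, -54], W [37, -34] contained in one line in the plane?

No

UV = (48, -51), UW = (28, -31).
If collinear, UW would be a scalar multiple of UV. But (48)·(-31) ≠ (-51)·(28) (difference -60), so they are not parallel; the points are not collinear.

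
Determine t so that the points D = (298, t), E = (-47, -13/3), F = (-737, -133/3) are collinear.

47/3

The three points are collinear iff det[DE; DF] = 0.
This determinant is linear in t: (-690)t + (10810) = 0, so t = 47/3.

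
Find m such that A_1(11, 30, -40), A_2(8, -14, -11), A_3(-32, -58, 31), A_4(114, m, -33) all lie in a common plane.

Coplanarity ⇔ det[A_1A_2; A_1A_3; A_1A_4] = 0.
Expanding, this is linear in m: (-1034)m + (-39292) = 0.
So m = -38.

-38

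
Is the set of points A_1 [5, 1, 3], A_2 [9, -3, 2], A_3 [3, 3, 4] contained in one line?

A_1A_2 = (4, -4, -1), A_1A_3 = (-2, 2, 1).
A_1A_2 × A_1A_3 = (-2, -2, 0).
The cross product is nonzero, so the points do not lie on one line.

No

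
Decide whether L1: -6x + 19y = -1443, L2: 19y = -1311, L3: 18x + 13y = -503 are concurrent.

The three lines meet at one point iff the augmented coefficient matrix [aᵢ bᵢ cᵢ] has rank < 3, i.e. its determinant vanishes.
Here the determinant is 228.
Nonzero, so no common point exists.

No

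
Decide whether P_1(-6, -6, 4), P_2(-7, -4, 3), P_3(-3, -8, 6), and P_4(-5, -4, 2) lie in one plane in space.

No

The four points are coplanar iff the 3×3 determinant with rows P_1P_2, P_1P_3, P_1P_4 is zero.
Rows: (-1, 2, -1), (3, -2, 2), (1, 2, -2).
Expanding along the first row: (-1)(0) − (2)(-8) + (-1)(8) = 8.
Nonzero ⇒ not coplanar.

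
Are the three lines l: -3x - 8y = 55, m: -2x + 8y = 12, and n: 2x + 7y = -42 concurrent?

No

The three lines meet at one point iff the augmented coefficient matrix [aᵢ bᵢ cᵢ] has rank < 3, i.e. its determinant vanishes.
Here the determinant is 90.
Nonzero, so no common point exists.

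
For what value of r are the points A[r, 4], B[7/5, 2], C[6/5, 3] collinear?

1

Collinearity: (A − B) must be parallel to (C − B) = (-1/5, 1).
Cross-multiplying the components: (r − 7/5)·(1) = (2)·(-1/5).
Solving gives r = 1.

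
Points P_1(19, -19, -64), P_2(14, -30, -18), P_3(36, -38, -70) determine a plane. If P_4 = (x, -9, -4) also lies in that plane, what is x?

-7

A normal to the plane is n = P_1P_2 × P_1P_3 = (940, 752, 282).
P_4 lies in the plane iff n · P_1P_4 = 0.
This gives (940)x + (6580) = 0, so x = -7.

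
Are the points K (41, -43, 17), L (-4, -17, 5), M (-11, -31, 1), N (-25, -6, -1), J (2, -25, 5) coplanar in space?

No

The plane through K, L, M has normal n = KL × KM = (-272, -96, 812) and equation n·P = 6780.
Checking the remaining points: n·N = 6564, n·J = 5916.
Since n·N = 6564 ≠ 6780, N is off the plane and the points are not all coplanar.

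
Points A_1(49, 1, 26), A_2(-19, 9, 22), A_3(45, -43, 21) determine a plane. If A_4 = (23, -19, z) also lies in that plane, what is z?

22

The plane through A_1, A_2, A_3 has equation −216x − 324y + 3024z = 67716.
Substituting A_4: (3024)z + (1188) = 67716, so z = 22.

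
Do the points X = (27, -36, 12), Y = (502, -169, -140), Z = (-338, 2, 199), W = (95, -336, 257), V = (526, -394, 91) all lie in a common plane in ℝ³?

No

The plane through X, Y, Z has normal n = XY × XZ = (-19095, -33345, -30495) and equation n·P = 318915.
Checking the remaining points: n·W = 1552680, n·V = 318915.
Since n·W = 1552680 ≠ 318915, W is off the plane and the points are not all coplanar.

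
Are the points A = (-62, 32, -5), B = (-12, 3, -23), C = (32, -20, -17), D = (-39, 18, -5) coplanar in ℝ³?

No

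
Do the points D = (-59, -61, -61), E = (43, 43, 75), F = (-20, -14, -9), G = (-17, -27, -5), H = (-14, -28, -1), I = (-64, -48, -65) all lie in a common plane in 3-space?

No

The plane through D, E, F has normal n = DE × DF = (-984, 0, 738) and equation n·P = 13038.
Checking the remaining points: n·G = 13038, n·H = 13038, n·I = 15006.
Since n·I = 15006 ≠ 13038, I is off the plane and the points are not all coplanar.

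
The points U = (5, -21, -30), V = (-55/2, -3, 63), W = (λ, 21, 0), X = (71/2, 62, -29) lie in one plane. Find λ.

Coplanarity ⇔ det[UV; UW; UX] = 0.
Expanding, this is linear in λ: (7701)λ + (-61608) = 0.
So λ = 8.

8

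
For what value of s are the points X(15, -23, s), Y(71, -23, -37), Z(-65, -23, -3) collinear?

-23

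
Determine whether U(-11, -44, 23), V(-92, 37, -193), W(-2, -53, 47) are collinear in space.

Yes

UV = (-81, 81, -216), UW = (9, -9, 24).
Each component of UW is -1/9 times the corresponding component of UV, so UW = -1/9·UV and the points are collinear.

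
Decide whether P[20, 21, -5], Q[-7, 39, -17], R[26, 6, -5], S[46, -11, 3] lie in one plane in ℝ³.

The four points are coplanar iff the 3×3 determinant with rows PQ, PR, PS is zero.
Rows: (-27, 18, -12), (6, -15, 0), (26, -32, 8).
Expanding along the first row: (-27)(-120) − (18)(48) + (-12)(198) = 0.
Zero determinant ⇒ coplanar.

Yes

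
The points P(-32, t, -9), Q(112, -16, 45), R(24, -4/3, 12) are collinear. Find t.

Collinearity requires PQ × PR = 0; each component is linear in t.
The x-component gives (33)t + (-264) = 0, so t = 8.
The remaining components then also vanish.

8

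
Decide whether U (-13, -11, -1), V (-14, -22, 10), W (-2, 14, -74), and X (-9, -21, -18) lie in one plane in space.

Yes

The four points are coplanar iff the 3×3 determinant with rows UV, UW, UX is zero.
Rows: (-1, -11, 11), (11, 25, -73), (4, -10, -17).
Expanding along the first row: (-1)(-1155) − (-11)(105) + (11)(-210) = 0.
Zero determinant ⇒ coplanar.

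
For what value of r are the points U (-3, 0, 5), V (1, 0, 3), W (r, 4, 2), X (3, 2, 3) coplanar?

7

Normal to plane UVX: n = (4, -4, 8); plane equation n·P = 28.
Requiring n·W = 28: (4)r + (0) = 28.
So r = 7.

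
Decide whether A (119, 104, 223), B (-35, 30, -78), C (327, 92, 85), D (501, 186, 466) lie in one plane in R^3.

With A as base: AB = (-154, -74, -301), AC = (208, -12, -138), AD = (382, 82, 243).
AC × AD = (8400, -103260, 21640).
AB · (AC × AD) = -166000.
Since -166000 ≠ 0, the four points are not coplanar.

No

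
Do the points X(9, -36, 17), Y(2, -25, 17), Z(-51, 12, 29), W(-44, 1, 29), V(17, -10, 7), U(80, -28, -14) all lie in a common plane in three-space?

Yes

The plane through X, Y, Z has normal n = XY × XZ = (132, 84, 324) and equation n·P = 3672.
Checking the remaining points: n·W = 3672, n·V = 3672, n·U = 3672.
All equal 3672, so all 6 points lie in one plane.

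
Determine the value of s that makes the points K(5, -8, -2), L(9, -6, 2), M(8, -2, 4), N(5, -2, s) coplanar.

Normal to plane KLM: n = (-12, -12, 18); plane equation n·P = 0.
Requiring n·N = 0: (18)s + (-36) = 0.
So s = 2.

2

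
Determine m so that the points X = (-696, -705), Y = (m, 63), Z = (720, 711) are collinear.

72

Collinearity: (Y − X) must be parallel to (Z − X) = (1416, 1416).
Cross-multiplying the components: (m − (-696))·(1416) = (768)·(1416).
Solving gives m = 72.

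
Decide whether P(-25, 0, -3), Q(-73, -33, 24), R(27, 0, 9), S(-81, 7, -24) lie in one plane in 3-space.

Yes

With P as base: PQ = (-48, -33, 27), PR = (52, 0, 12), PS = (-56, 7, -21).
PR × PS = (-84, 420, 364).
PQ · (PR × PS) = 0.
The scalar triple product vanishes, so the four points are coplanar.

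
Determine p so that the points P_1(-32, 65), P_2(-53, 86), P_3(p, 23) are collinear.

Collinearity: (P_3 − P_1) must be parallel to (P_2 − P_1) = (-21, 21).
Cross-multiplying the components: (p − (-32))·(21) = (-42)·(-21).
Solving gives p = 10.

10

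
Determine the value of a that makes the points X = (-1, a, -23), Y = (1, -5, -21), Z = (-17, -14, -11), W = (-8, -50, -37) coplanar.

-12

The points are coplanar iff XY · (XZ × XW) = 0.
Expanding, this is linear in a: (378)a + (4536) = 0.
So a = -12.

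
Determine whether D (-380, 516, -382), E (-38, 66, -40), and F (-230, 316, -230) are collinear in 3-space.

No

DE = (342, -450, 342), DF = (150, -200, 152).
Comparing components 3 and 1: (342)(150) − (342)(152) = -684 ≠ 0, so DE and DF are not parallel and the points are not collinear.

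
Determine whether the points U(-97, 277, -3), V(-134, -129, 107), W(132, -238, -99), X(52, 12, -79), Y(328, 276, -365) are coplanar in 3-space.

No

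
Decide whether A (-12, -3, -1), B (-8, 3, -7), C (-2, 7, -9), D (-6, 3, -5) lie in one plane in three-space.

No

With A as base: AB = (4, 6, -6), AC = (10, 10, -8), AD = (6, 6, -4).
AC × AD = (8, -8, 0).
AB · (AC × AD) = -16.
Since -16 ≠ 0, the four points are not coplanar.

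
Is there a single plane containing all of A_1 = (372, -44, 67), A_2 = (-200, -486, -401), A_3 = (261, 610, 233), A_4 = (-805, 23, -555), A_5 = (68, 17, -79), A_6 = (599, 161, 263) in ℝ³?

No

The plane through A_1, A_2, A_3 has normal n = A_1A_2 × A_1A_3 = (232700, 146900, -423150) and equation n·P = 51749750.
Checking the remaining points: n·A_4 = 50903450, n·A_5 = 51749750, n·A_6 = 51749750.
Since n·A_4 = 50903450 ≠ 51749750, A_4 is off the plane and the points are not all coplanar.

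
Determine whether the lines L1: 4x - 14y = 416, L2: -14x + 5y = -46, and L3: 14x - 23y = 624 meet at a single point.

No

Intersecting L1 and L2: solving the 2×2 system gives (x, y) = (-359/44, -705/22).
Substitute into L3: (14)(-359/44) + (-23)(-705/22) = 6851/11.
But L3 requires 624 ≠ 6851/11, so the three lines have no common point.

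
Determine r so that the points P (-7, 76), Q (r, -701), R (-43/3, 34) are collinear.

-428/3

The three points are collinear iff det[PQ; PR] = 0.
This determinant is linear in r: (-42)r + (-5992) = 0, so r = -428/3.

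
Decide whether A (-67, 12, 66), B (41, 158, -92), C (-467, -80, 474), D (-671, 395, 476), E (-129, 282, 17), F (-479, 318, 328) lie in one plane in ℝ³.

The plane through A, B, C has normal n = AB × AC = (45032, 19136, 48464) and equation n·P = 411112.
Checking the remaining points: n·D = 411112, n·E = 411112, n·F = 411112.
All equal 411112, so all 6 points lie in one plane.

Yes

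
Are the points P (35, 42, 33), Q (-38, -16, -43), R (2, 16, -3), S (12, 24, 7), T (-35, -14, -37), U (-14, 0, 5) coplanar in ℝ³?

The plane through P, Q, R has normal n = PQ × PR = (112, -120, -16) and equation n·X = -1648.
Checking the remaining points: n·S = -1648, n·T = -1648, n·U = -1648.
All equal -1648, so all 6 points lie in one plane.

Yes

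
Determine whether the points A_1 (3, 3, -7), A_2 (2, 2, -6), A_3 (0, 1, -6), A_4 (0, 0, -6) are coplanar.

No

With A_1 as base: A_1A_2 = (-1, -1, 1), A_1A_3 = (-3, -2, 1), A_1A_4 = (-3, -3, 1).
A_1A_3 × A_1A_4 = (1, 0, 3).
A_1A_2 · (A_1A_3 × A_1A_4) = 2.
Since 2 ≠ 0, the four points are not coplanar.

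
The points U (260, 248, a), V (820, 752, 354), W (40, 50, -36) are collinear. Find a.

74

Collinearity requires UV × UW = 0; each component is linear in a.
The x-component gives (-702)a + (51948) = 0, so a = 74.
The remaining components then also vanish.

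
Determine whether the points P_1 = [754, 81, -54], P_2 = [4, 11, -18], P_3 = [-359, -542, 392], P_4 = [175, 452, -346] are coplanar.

No

The four points are coplanar iff the 3×3 determinant with rows P_1P_2, P_1P_3, P_1P_4 is zero.
Rows: (-750, -70, 36), (-1113, -623, 446), (-579, 371, -292).
Expanding along the first row: (-750)(16450) − (-70)(583230) + (36)(-773640) = 637560.
Nonzero ⇒ not coplanar.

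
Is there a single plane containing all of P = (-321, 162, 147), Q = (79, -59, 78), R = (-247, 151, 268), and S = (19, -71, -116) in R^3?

No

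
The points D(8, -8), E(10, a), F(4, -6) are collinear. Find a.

-9

Collinearity: (E − D) must be parallel to (F − D) = (-4, 2).
Cross-multiplying the components: (a − (-8))·(-4) = (2)·(2).
Solving gives a = -9.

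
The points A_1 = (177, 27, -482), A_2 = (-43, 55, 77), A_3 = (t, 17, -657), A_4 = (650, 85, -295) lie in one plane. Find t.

Coplanarity ⇔ det[A_1A_2; A_1A_3; A_1A_4] = 0.
Expanding, this is linear in t: (27186)t + (-6307152) = 0.
So t = 232.

232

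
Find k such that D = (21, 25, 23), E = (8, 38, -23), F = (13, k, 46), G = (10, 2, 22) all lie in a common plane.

Normal to plane DEG: n = (-1071, 493, 442); plane equation n·P = 0.
Requiring n·F = 0: (493)k + (6409) = 0.
So k = -13.

-13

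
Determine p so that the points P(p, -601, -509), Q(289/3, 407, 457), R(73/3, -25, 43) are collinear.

Direction QR = (-72, -432, -414). From the y-coordinate of P, the parameter along the line is τ = (-601 − 407)/(-432) = 7/3.
Then p = 289/3 + 7/3·(-72) = -215/3.

-215/3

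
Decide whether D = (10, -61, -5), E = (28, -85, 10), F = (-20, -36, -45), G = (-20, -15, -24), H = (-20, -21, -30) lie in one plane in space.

Yes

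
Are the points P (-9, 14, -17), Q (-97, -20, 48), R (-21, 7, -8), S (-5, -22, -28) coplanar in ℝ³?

No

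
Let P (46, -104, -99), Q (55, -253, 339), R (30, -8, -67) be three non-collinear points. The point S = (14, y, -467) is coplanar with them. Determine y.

178

A normal to the plane is n = PQ × PR = (-46816, -7296, -1520).
S lies in the plane iff n · PS = 0.
This gives (-7296)y + (1298688) = 0, so y = 178.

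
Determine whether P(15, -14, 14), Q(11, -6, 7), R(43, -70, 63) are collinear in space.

Yes

PQ = (-4, 8, -7), PR = (28, -56, 49).
PQ × PR = (0, 0, 0).
The cross product vanishes, so the three points are collinear.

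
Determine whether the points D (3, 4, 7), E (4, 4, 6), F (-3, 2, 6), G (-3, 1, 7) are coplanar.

No

With D as base: DE = (1, 0, -1), DF = (-6, -2, -1), DG = (-6, -3, 0).
DF × DG = (-3, 6, 6).
DE · (DF × DG) = -9.
Since -9 ≠ 0, the four points are not coplanar.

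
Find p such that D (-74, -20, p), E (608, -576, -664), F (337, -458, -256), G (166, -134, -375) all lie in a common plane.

-28

The points are coplanar iff DE · (DF × DG) = 0.
Expanding, this is linear in p: (67626)p + (1893528) = 0.
So p = -28.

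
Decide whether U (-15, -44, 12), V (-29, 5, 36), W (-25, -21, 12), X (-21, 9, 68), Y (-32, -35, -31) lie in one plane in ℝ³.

Yes

The plane through U, V, W has normal n = UV × UW = (-552, -240, 168) and equation n·P = 20856.
Checking the remaining points: n·X = 20856, n·Y = 20856.
All equal 20856, so all 5 points lie in one plane.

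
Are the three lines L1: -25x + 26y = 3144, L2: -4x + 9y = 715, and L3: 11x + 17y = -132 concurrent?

No

Intersecting L1 and L2: solving the 2×2 system gives (x, y) = (-9706/121, 5299/121).
Substitute into L3: (11)(-9706/121) + (17)(5299/121) = -16683/121.
But L3 requires -132 ≠ -16683/121, so the three lines have no common point.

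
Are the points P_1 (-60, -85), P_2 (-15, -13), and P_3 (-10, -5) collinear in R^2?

Yes

P_1P_2 = (45, 72), P_1P_3 = (50, 80).
Checking proportionality: P_1P_3 = 10/9·P_1P_2, so the vectors are parallel and the points are collinear.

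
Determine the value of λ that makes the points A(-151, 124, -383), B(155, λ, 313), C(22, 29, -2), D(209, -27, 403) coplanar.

-195

Normal to plane ACD: n = (-17139, 1182, 8077); plane equation n·P = -358934.
Requiring n·B = -358934: (1182)λ + (-128444) = -358934.
So λ = -195.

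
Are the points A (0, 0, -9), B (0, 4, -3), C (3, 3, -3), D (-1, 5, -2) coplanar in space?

Yes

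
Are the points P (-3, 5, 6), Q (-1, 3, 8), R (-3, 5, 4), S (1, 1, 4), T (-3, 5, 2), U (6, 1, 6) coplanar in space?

The plane through P, Q, R has normal n = PQ × PR = (4, 4, 0) and equation n·X = 8.
Checking the remaining points: n·S = 8, n·T = 8, n·U = 28.
Since n·U = 28 ≠ 8, U is off the plane and the points are not all coplanar.

No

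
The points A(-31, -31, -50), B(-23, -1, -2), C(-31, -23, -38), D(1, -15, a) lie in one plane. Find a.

Normal to plane ABC: n = (-24, -96, 64); plane equation n·P = 520.
Requiring n·D = 520: (64)a + (1416) = 520.
So a = -14.

-14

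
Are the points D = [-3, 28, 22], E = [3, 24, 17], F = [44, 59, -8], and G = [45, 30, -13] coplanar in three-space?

Yes

A normal to the plane through D, E, F is n = DE × DF = (275, -55, 374).
The plane has equation n·P = 5863. For G: n·G = 5863.
Equal, so G lies in the plane and all four are coplanar.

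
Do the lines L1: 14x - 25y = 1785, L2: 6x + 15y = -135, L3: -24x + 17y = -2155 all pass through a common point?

Yes

The three lines meet at one point iff the augmented coefficient matrix [aᵢ bᵢ cᵢ] has rank < 3, i.e. its determinant vanishes.
Here the determinant is 0.
It vanishes, so the lines are concurrent at (65, -35).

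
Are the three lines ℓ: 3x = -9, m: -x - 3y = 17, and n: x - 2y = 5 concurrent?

Intersecting ℓ and m: solving the 2×2 system gives (x, y) = (-3, -14/3).
Substitute into n: (1)(-3) + (-2)(-14/3) = 19/3.
But n requires 5 ≠ 19/3, so the three lines have no common point.

No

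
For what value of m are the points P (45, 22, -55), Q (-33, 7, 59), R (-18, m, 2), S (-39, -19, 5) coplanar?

The points are coplanar iff PQ · (PR × PS) = 0.
Expanding, this is linear in m: (4896)m + (19584) = 0.
So m = -4.

-4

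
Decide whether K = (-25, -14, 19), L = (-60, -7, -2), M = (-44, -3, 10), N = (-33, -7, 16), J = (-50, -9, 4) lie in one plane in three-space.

The plane through K, L, M has normal n = KL × KM = (168, 84, -252) and equation n·P = -10164.
Checking the remaining points: n·N = -10164, n·J = -10164.
All equal -10164, so all 5 points lie in one plane.

Yes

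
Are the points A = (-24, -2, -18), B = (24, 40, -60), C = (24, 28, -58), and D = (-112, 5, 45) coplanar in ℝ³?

The four points are coplanar iff the 3×3 determinant with rows AB, AC, AD is zero.
Rows: (48, 42, -42), (48, 30, -40), (-88, 7, 63).
Expanding along the first row: (48)(2170) − (42)(-496) + (-42)(2976) = 0.
Zero determinant ⇒ coplanar.

Yes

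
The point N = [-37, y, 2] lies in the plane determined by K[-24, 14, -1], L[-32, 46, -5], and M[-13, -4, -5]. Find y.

A normal to the plane is n = KL × KM = (-200, -76, -208).
N lies in the plane iff n · KN = 0.
This gives (-76)y + (3040) = 0, so y = 40.

40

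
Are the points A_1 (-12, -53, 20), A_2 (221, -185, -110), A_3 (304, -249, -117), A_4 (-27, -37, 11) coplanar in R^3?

Yes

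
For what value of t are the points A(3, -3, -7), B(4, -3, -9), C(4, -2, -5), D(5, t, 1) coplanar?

Coplanarity ⇔ det[AB; AC; AD] = 0.
Expanding, this is linear in t: (-4)t + (0) = 0.
So t = 0.

0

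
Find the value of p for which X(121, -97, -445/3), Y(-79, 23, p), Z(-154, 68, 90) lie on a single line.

25

Direction XZ = (-275, 165, 715/3). From the x-coordinate of Y, the parameter along the line is τ = (-79 − 121)/(-275) = 8/11.
Then p = (-445/3) + 8/11·(715/3) = 25.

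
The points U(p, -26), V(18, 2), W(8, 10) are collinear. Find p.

53

The three points are collinear iff det[UV; UW] = 0.
This determinant is linear in p: (-8)p + (424) = 0, so p = 53.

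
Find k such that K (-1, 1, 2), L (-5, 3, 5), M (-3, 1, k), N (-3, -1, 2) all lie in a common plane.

Coplanarity ⇔ det[KL; KM; KN] = 0.
Expanding, this is linear in k: (-12)k + (36) = 0.
So k = 3.

3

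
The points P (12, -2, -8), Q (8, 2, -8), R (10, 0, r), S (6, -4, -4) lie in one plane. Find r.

-8

Normal to plane PQS: n = (16, 16, 32); plane equation n·X = -96.
Requiring n·R = -96: (32)r + (160) = -96.
So r = -8.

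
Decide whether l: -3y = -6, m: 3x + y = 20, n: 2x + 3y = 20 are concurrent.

No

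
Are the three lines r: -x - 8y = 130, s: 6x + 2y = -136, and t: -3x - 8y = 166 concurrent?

Yes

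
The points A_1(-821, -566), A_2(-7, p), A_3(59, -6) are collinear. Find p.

Collinearity: (A_2 − A_1) must be parallel to (A_3 − A_1) = (880, 560).
Cross-multiplying the components: (p − (-566))·(880) = (814)·(560).
Solving gives p = -48.

-48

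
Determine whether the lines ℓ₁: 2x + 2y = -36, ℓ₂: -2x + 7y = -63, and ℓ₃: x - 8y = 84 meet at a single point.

No

Lines aᵢx + bᵢy = cᵢ with pairwise distinct directions are concurrent exactly when det[aᵢ bᵢ cᵢ] = 0.
Here the determinant is 54.
Nonzero, so no common point exists.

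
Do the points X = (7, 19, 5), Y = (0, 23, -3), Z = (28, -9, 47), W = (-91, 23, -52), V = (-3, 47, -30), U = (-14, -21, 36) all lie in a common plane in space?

The plane through X, Y, Z has normal n = XY × XZ = (-56, 126, 112) and equation n·P = 2562.
Checking the remaining points: n·W = 2170, n·V = 2730, n·U = 2170.
Since n·W = 2170 ≠ 2562, W is off the plane and the points are not all coplanar.

No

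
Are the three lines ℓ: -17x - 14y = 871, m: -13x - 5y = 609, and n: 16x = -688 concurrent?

Yes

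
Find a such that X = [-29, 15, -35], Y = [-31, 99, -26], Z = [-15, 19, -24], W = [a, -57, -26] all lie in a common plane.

-5

Normal to plane XYZ: n = (888, 148, -1184); plane equation n·P = 17908.
Requiring n·W = 17908: (888)a + (22348) = 17908.
So a = -5.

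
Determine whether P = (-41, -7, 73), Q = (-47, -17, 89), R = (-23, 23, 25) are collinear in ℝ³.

PQ = (-6, -10, 16), PR = (18, 30, -48).
Each component of PR is -3 times the corresponding component of PQ, so PR = -3·PQ and the points are collinear.

Yes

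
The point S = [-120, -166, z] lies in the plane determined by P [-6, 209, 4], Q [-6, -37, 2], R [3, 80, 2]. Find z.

Coplanarity requires PQ · (PR × PS) = 0.
PQ = (0, -246, -2), PR = (9, -129, -2); the triple product is linear in z with coefficient 2214 and constant term -28782.
Setting it to zero: z = 13.

13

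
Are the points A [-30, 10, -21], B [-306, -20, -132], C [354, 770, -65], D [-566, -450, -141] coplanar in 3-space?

No

The four points are coplanar iff the 3×3 determinant with rows AB, AC, AD is zero.
Rows: (-276, -30, -111), (384, 760, -44), (-536, -460, -120).
Expanding along the first row: (-276)(-111440) − (-30)(-69664) + (-111)(230720) = 3057600.
Nonzero ⇒ not coplanar.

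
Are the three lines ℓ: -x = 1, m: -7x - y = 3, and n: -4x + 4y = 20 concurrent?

Intersecting ℓ and m: solving the 2×2 system gives (x, y) = (-1, 4).
Substitute into n: (-4)(-1) + (4)(4) = 20.
This equals 20, so (-1, 4) lies on all three lines and they are concurrent.

Yes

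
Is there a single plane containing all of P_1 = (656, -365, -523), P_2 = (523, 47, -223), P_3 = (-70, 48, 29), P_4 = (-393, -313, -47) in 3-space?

No

The four points are coplanar iff the 3×3 determinant with rows P_1P_2, P_1P_3, P_1P_4 is zero.
Rows: (-133, 412, 300), (-726, 413, 552), (-1049, 52, 476).
Expanding along the first row: (-133)(167884) − (412)(233472) + (300)(395485) = 126464.
Nonzero ⇒ not coplanar.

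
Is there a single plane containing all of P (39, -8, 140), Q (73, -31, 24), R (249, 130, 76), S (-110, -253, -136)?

No

With P as base: PQ = (34, -23, -116), PR = (210, 138, -64), PS = (-149, -245, -276).
PR × PS = (-53768, 67496, -30888).
PQ · (PR × PS) = 202488.
Since 202488 ≠ 0, the four points are not coplanar.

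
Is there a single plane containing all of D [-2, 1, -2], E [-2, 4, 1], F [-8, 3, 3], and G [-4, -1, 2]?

No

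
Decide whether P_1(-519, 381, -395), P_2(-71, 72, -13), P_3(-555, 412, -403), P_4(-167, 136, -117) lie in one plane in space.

No

A normal to the plane through P_1, P_2, P_3 is n = P_1P_2 × P_1P_3 = (-9370, -10168, 2764).
The plane has equation n·P = -102758. For P_4: n·P_4 = -141446.
-141446 ≠ -102758, so P_4 is off the plane.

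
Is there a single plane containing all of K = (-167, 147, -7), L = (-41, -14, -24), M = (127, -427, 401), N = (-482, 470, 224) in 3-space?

With K as base: KL = (126, -161, -17), KM = (294, -574, 408), KN = (-315, 323, 231).
KM × KN = (-264378, -196434, -85848).
KL · (KM × KN) = -226338.
Since -226338 ≠ 0, the four points are not coplanar.

No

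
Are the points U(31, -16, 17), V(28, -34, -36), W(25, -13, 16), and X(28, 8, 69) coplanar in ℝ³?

No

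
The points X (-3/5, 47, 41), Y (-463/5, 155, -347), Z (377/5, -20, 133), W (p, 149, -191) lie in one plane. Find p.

-523/5

Coplanarity ⇔ det[XY; XZ; XW] = 0.
Expanding, this is linear in p: (-16060)p + (-1679876) = 0.
So p = -523/5.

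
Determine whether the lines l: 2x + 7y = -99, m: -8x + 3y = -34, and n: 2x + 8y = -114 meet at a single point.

Lines aᵢx + bᵢy = cᵢ with pairwise distinct directions are concurrent exactly when det[aᵢ bᵢ cᵢ] = 0.
Here the determinant is -70.
Nonzero, so no common point exists.

No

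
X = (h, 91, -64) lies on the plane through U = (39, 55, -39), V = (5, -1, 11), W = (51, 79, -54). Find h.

58

The plane through U, V, W has equation −360x + 90y − 144z = -3474.
Substituting X: (-360)h + (17406) = -3474, so h = 58.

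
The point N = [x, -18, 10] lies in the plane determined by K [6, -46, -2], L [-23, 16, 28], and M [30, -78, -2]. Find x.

-8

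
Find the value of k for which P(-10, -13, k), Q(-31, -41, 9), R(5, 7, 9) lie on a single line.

Collinearity requires PQ × PR = 0; each component is linear in k.
The x-component gives (48)k + (-432) = 0, so k = 9.
The remaining components then also vanish.

9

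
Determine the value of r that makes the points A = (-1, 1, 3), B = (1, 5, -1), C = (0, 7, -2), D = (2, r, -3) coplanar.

The points are coplanar iff AB · (AC × AD) = 0.
Expanding, this is linear in r: (6)r + (-42) = 0.
So r = 7.

7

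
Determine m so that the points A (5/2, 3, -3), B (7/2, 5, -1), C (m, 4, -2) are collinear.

3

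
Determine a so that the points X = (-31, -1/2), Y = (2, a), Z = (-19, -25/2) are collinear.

-67/2

The three points are collinear iff det[XY; XZ] = 0.
This determinant is linear in a: (-12)a + (-402) = 0, so a = -67/2.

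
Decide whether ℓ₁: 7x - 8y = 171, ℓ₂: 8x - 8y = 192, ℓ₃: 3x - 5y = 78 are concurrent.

Yes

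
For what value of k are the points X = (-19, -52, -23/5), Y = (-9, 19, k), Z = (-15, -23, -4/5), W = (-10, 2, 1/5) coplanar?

The points are coplanar iff XY · (XZ × XW) = 0.
Expanding, this is linear in k: (-45)k + (198) = 0.
So k = 22/5.

22/5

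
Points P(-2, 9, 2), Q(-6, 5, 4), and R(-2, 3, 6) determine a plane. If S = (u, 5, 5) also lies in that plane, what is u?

The plane through P, Q, R has equation −4x + 16y + 24z = 200.
Substituting S: (-4)u + (200) = 200, so u = 0.

0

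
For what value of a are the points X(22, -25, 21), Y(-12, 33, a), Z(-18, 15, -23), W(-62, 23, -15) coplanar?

Normal to plane XZW: n = (672, 2256, 1440); plane equation n·P = -11376.
Requiring n·Y = -11376: (1440)a + (66384) = -11376.
So a = -54.

-54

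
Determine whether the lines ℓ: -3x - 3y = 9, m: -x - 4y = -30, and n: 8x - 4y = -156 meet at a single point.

The three lines meet at one point iff the augmented coefficient matrix [aᵢ bᵢ cᵢ] has rank < 3, i.e. its determinant vanishes.
Here the determinant is 0.
It vanishes, so the lines are concurrent at (-14, 11).

Yes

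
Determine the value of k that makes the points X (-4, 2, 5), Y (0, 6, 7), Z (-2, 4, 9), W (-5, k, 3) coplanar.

Normal to plane XYZ: n = (12, -12, 0); plane equation n·P = -72.
Requiring n·W = -72: (-12)k + (-60) = -72.
So k = 1.

1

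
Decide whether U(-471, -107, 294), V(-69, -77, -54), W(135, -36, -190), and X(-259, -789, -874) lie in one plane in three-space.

No

With U as base: UV = (402, 30, -348), UW = (606, 71, -484), UX = (212, -682, -1168).
UW × UX = (-413016, 605200, -428344).
UV · (UW × UX) = 1187280.
Since 1187280 ≠ 0, the four points are not coplanar.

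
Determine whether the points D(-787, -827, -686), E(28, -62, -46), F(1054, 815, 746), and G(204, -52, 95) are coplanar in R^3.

No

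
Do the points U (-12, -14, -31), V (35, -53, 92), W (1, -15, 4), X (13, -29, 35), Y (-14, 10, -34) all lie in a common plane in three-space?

The plane through U, V, W has normal n = UV × UW = (-1242, -46, 460) and equation n·P = 1288.
Checking the remaining points: n·X = 1288, n·Y = 1288.
All equal 1288, so all 5 points lie in one plane.

Yes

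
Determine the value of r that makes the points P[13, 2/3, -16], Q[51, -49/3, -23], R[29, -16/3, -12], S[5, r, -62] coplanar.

Normal to plane PQR: n = (-110, -264, 44); plane equation n·X = -2310.
Requiring n·S = -2310: (-264)r + (-3278) = -2310.
So r = -11/3.

-11/3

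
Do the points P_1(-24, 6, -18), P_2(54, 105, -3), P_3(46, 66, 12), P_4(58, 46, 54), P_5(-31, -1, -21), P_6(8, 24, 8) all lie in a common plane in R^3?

The plane through P_1, P_2, P_3 has normal n = P_1P_2 × P_1P_3 = (2070, -1290, -2250) and equation n·P = -16920.
Checking the remaining points: n·P_4 = -60780, n·P_5 = -15630, n·P_6 = -32400.
Since n·P_4 = -60780 ≠ -16920, P_4 is off the plane and the points are not all coplanar.

No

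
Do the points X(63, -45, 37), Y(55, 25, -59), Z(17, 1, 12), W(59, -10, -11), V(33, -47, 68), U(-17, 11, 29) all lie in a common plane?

The plane through X, Y, Z has normal n = XY × XZ = (2666, 4216, 2852) and equation n·P = 83762.
Checking the remaining points: n·W = 83762, n·V = 83762, n·U = 83762.
All equal 83762, so all 6 points lie in one plane.

Yes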